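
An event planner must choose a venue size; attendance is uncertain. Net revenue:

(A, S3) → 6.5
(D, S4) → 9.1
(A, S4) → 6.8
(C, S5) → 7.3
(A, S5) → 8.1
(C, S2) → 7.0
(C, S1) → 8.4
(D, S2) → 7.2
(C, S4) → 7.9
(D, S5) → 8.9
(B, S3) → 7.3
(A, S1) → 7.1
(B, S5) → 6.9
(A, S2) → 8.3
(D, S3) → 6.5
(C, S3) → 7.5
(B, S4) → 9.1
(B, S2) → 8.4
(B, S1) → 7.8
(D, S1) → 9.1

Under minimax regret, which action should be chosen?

Column bests: S1=9.1, S2=8.4, S3=7.5, S4=9.1, S5=8.9.
A regrets: 2.0, 0.1, 1.0, 2.3, 0.8 → max 2.3
B regrets: 1.3, 0.0, 0.2, 0.0, 2.0 → max 2.0
C regrets: 0.7, 1.4, 0.0, 1.2, 1.6 → max 1.6
D regrets: 0.0, 1.2, 1.0, 0.0, 0.0 → max 1.2
Smallest max regret = 1.2 → D.

D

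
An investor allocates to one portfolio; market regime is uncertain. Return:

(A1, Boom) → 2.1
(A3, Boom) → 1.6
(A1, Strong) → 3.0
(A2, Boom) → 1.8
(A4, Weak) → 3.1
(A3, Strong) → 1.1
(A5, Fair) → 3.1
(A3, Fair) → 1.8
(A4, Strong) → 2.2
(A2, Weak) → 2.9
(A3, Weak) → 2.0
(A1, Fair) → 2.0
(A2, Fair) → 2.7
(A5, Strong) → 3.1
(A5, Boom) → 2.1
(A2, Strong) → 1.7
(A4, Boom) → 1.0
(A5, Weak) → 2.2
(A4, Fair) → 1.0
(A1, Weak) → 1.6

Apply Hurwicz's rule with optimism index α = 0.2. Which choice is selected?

A1: 0.2·3.0 + 0.8·1.6 = 1.88
A2: 0.2·2.9 + 0.8·1.7 = 1.94
A3: 0.2·2.0 + 0.8·1.1 = 1.28
A4: 0.2·3.1 + 0.8·1.0 = 1.42
A5: 0.2·3.1 + 0.8·2.1 = 2.3
Highest Hurwicz score = 2.3 → A5.

A5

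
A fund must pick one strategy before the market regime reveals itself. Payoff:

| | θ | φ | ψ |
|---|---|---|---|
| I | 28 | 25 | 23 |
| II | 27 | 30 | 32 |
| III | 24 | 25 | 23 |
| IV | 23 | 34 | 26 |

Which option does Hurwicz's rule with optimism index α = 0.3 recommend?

II

I: 0.3·28 + 0.7·23 = 24.5
II: 0.3·32 + 0.7·27 = 28.5
III: 0.3·25 + 0.7·23 = 23.6
IV: 0.3·34 + 0.7·23 = 26.3
Highest Hurwicz score = 28.5 → II.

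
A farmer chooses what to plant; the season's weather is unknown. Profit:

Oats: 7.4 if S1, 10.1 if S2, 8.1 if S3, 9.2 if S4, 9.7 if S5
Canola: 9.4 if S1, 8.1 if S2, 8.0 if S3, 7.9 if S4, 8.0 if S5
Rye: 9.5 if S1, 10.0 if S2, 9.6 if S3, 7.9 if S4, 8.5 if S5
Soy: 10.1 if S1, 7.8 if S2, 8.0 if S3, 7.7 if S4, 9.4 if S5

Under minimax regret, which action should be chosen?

Column bests: S1=10.1, S2=10.1, S3=9.6, S4=9.2, S5=9.7.
Oats regrets: 2.7, 0.0, 1.5, 0.0, 0.0 → max 2.7
Canola regrets: 0.7, 2.0, 1.6, 1.3, 1.7 → max 2.0
Rye regrets: 0.6, 0.1, 0.0, 1.3, 1.2 → max 1.3
Soy regrets: 0.0, 2.3, 1.6, 1.5, 0.3 → max 2.3
Smallest max regret = 1.3 → Rye.

Rye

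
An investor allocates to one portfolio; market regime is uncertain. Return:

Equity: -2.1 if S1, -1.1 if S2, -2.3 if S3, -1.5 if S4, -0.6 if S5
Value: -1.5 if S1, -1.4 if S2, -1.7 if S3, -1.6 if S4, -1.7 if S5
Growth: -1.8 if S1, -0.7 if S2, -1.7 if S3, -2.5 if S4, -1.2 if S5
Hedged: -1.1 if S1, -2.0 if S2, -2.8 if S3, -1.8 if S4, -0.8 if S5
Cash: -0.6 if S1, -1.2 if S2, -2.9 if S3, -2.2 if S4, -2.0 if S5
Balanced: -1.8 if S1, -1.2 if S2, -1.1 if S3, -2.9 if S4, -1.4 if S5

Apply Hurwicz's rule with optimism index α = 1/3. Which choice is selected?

Equity: 1/3·(-0.6) + 2/3·(-2.3) = -26/15
Value: 1/3·(-1.4) + 2/3·(-1.7) = -1.6
Growth: 1/3·(-0.7) + 2/3·(-2.5) = -1.9
Hedged: 1/3·(-0.8) + 2/3·(-2.8) = -32/15
Cash: 1/3·(-0.6) + 2/3·(-2.9) = -32/15
Balanced: 1/3·(-1.1) + 2/3·(-2.9) = -2.3
Highest Hurwicz score = -1.6 → Value.

Value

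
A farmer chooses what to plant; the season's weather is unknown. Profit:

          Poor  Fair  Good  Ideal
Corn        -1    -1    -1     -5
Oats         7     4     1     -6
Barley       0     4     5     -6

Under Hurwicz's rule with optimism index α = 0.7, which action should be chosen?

Corn: 0.7·(-1) + 0.3·(-5) = -2.2
Oats: 0.7·7 + 0.3·(-6) = 3.1
Barley: 0.7·5 + 0.3·(-6) = 1.7
Highest Hurwicz score = 3.1 → Oats.

Oats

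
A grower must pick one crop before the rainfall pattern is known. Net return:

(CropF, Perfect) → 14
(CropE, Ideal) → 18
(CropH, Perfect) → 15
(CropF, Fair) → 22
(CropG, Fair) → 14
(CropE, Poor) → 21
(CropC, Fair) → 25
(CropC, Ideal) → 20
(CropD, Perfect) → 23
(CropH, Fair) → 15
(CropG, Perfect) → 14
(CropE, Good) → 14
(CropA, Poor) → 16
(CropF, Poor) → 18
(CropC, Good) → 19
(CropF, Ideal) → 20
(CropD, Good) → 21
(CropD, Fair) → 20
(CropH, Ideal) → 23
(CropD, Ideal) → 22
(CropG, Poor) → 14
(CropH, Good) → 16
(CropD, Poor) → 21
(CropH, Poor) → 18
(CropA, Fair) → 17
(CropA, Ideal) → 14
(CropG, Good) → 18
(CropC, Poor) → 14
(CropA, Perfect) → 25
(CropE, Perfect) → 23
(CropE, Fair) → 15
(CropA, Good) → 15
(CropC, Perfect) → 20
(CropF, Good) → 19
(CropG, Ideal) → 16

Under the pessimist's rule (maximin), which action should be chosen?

CropD

Row minima: CropA=14, CropG=14, CropC=14, CropH=15, CropE=14, CropD=20, CropF=14
Best worst-case = 20 → CropD.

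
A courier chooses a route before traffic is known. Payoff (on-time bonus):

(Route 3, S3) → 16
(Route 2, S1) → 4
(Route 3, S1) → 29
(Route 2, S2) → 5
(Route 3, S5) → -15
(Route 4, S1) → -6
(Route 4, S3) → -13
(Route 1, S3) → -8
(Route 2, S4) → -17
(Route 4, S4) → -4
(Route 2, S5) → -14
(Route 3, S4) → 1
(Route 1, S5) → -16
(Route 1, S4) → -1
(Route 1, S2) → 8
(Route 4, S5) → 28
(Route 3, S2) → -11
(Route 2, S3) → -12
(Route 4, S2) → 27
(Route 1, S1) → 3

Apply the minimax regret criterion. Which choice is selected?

Column bests: S1=29, S2=27, S3=16, S4=1, S5=28.
Route 1 regrets: 26, 19, 24, 2, 44 → max 44
Route 2 regrets: 25, 22, 28, 18, 42 → max 42
Route 3 regrets: 0, 38, 0, 0, 43 → max 43
Route 4 regrets: 35, 0, 29, 5, 0 → max 35
Smallest max regret = 35 → Route 4.

Route 4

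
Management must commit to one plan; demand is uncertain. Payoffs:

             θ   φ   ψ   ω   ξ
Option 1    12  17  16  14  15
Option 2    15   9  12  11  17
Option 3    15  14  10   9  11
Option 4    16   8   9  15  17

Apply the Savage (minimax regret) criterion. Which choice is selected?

Column bests: θ=16, φ=17, ψ=16, ω=15, ξ=17.
Option 1 regrets: 4, 0, 0, 1, 2 → max 4
Option 2 regrets: 1, 8, 4, 4, 0 → max 8
Option 3 regrets: 1, 3, 6, 6, 6 → max 6
Option 4 regrets: 0, 9, 7, 0, 0 → max 9
Smallest max regret = 4 → Option 1.

Option 1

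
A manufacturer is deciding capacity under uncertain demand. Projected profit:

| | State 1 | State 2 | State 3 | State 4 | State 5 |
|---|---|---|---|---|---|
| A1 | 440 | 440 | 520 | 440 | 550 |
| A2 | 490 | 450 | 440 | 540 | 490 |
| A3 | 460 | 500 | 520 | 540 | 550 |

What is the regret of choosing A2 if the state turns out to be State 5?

Best payoff under State 5 is 550.
Regret = 550 − 490 = 60.

60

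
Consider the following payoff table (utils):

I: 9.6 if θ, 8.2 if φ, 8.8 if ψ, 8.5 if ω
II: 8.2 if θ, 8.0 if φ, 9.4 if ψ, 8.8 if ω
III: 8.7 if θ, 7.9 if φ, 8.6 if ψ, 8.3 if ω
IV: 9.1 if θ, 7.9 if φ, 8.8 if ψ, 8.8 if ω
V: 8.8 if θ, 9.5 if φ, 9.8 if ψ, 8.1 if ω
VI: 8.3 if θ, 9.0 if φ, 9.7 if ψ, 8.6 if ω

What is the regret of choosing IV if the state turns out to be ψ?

Best payoff under ψ is 9.8.
Regret = 9.8 − 8.8 = 1.0.

1.0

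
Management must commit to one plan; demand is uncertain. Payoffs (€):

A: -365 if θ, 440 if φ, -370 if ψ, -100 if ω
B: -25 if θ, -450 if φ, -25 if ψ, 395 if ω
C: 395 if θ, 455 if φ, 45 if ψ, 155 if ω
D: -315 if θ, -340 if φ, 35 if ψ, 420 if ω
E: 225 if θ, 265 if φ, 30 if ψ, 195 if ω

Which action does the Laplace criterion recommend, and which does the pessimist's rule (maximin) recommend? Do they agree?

laplace → C; maximin → C (agree)

Row averages: A=-98.75, B=-26.25, C=262.5, D=-50, E=178.75
Highest average = 262.5 → C.
Row minima: A=-370, B=-450, C=45, D=-340, E=30
Best worst-case = 45 → C.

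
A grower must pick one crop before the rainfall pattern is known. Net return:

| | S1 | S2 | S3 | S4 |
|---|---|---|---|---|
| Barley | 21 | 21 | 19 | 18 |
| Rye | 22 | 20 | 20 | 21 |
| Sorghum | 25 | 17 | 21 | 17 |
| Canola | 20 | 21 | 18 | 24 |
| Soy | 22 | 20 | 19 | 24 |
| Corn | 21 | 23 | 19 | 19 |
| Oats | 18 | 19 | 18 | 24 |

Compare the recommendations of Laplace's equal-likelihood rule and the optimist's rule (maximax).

laplace → Soy; maximax → Sorghum (disagree)

Row averages: Barley=19.75, Rye=20.75, Sorghum=20, Canola=20.75, Soy=21.25, Corn=20.5, Oats=19.75
Highest average = 21.25 → Soy.
Row maxima: Barley=21, Rye=22, Sorghum=25, Canola=24, Soy=24, Corn=23, Oats=24
Best best-case = 25 → Sorghum.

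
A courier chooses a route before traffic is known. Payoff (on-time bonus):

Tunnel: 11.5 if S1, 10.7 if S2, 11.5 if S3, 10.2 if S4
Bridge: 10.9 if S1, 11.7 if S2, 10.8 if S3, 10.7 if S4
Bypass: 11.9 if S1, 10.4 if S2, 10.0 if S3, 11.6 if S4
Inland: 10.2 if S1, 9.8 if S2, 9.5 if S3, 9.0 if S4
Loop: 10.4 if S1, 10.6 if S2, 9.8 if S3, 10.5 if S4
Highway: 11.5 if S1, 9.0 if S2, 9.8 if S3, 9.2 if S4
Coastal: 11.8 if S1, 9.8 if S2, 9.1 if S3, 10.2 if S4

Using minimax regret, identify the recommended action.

Bridge

Column bests: S1=11.9, S2=11.7, S3=11.5, S4=11.6.
Tunnel regrets: 0.4, 1.0, 0.0, 1.4 → max 1.4
Bridge regrets: 1.0, 0.0, 0.7, 0.9 → max 1.0
Bypass regrets: 0.0, 1.3, 1.5, 0.0 → max 1.5
Inland regrets: 1.7, 1.9, 2.0, 2.6 → max 2.6
Loop regrets: 1.5, 1.1, 1.7, 1.1 → max 1.7
Highway regrets: 0.4, 2.7, 1.7, 2.4 → max 2.7
Coastal regrets: 0.1, 1.9, 2.4, 1.4 → max 2.4
Smallest max regret = 1.0 → Bridge.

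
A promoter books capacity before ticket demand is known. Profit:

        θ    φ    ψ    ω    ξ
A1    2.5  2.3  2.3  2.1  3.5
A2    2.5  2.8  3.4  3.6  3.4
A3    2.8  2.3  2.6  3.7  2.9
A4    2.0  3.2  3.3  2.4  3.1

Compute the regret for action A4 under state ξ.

Best payoff under ξ is 3.5.
Regret = 3.5 − 3.1 = 0.4.

0.4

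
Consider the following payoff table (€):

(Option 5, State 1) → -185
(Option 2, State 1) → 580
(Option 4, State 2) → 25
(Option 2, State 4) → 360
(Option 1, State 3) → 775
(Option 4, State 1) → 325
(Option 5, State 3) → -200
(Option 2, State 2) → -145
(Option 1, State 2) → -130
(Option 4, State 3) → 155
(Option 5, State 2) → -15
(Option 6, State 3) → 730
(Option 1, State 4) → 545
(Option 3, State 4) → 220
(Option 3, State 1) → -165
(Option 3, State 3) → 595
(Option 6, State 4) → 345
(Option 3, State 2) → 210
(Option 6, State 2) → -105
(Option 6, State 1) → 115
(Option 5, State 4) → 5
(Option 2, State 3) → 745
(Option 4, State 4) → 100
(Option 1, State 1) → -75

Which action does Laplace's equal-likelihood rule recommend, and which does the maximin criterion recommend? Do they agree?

Row averages: Option 1=278.75, Option 2=385, Option 3=215, Option 4=151.25, Option 5=-98.75, Option 6=271.25
Highest average = 385 → Option 2.
Row minima: Option 1=-130, Option 2=-145, Option 3=-165, Option 4=25, Option 5=-200, Option 6=-105
Best worst-case = 25 → Option 4.

laplace → Option 2; maximin → Option 4 (disagree)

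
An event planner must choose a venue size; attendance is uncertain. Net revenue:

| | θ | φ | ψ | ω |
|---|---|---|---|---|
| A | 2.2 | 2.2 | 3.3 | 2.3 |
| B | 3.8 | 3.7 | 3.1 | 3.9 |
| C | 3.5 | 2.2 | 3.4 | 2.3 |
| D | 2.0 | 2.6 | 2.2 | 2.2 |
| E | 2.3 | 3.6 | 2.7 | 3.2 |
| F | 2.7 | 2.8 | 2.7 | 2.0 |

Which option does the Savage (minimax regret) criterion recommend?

B

Column bests: θ=3.8, φ=3.7, ψ=3.4, ω=3.9.
A regrets: 1.6, 1.5, 0.1, 1.6 → max 1.6
B regrets: 0.0, 0.0, 0.3, 0.0 → max 0.3
C regrets: 0.3, 1.5, 0.0, 1.6 → max 1.6
D regrets: 1.8, 1.1, 1.2, 1.7 → max 1.8
E regrets: 1.5, 0.1, 0.7, 0.7 → max 1.5
F regrets: 1.1, 0.9, 0.7, 1.9 → max 1.9
Smallest max regret = 0.3 → B.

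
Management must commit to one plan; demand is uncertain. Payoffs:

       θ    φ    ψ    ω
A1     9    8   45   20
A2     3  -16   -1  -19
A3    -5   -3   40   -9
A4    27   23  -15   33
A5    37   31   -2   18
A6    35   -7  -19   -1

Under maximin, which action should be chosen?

A1

Row minima: A1=8, A2=-19, A3=-9, A4=-15, A5=-2, A6=-19
Best worst-case = 8 → A1.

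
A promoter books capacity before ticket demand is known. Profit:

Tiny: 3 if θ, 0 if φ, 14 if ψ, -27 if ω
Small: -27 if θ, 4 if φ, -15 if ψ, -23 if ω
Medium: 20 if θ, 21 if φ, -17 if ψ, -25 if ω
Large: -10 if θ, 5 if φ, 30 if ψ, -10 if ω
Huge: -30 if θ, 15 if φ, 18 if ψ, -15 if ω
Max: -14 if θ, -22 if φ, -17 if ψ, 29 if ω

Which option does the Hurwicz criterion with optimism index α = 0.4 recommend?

Tiny: 0.4·14 + 0.6·(-27) = -10.6
Small: 0.4·4 + 0.6·(-27) = -14.6
Medium: 0.4·21 + 0.6·(-25) = -6.6
Large: 0.4·30 + 0.6·(-10) = 6
Huge: 0.4·18 + 0.6·(-30) = -10.8
Max: 0.4·29 + 0.6·(-22) = -1.6
Highest Hurwicz score = 6 → Large.

Large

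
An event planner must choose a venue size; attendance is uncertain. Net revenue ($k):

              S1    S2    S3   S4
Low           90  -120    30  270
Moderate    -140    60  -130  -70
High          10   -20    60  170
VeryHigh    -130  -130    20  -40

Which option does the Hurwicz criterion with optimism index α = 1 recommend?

Low

Low: 1·270 + 0·(-120) = 270
Moderate: 1·60 + 0·(-140) = 60
High: 1·170 + 0·(-20) = 170
VeryHigh: 1·20 + 0·(-130) = 20
Highest Hurwicz score = 270 → Low.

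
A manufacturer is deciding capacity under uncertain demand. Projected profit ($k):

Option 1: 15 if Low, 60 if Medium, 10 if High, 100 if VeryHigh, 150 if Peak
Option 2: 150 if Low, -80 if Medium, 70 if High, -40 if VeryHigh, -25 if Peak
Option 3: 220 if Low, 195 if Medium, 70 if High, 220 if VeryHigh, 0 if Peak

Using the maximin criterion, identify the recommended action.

Row minima: Option 1=10, Option 2=-80, Option 3=0
Best worst-case = 10 → Option 1.

Option 1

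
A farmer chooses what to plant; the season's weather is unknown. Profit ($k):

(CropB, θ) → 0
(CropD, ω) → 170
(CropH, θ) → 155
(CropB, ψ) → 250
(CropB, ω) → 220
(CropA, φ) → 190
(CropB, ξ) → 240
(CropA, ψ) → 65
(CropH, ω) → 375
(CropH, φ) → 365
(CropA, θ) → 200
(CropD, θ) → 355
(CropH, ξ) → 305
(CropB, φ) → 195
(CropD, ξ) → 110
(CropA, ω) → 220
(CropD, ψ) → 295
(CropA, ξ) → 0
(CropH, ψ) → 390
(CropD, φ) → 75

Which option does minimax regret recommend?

Column bests: θ=355, φ=365, ψ=390, ω=375, ξ=305.
CropB regrets: 355, 170, 140, 155, 65 → max 355
CropH regrets: 200, 0, 0, 0, 0 → max 200
CropA regrets: 155, 175, 325, 155, 305 → max 325
CropD regrets: 0, 290, 95, 205, 195 → max 290
Smallest max regret = 200 → CropH.

CropH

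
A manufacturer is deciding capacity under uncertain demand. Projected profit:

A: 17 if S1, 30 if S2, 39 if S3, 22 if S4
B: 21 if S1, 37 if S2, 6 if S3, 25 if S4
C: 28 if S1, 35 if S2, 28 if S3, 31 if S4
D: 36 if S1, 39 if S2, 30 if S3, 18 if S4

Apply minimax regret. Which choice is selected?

Column bests: S1=36, S2=39, S3=39, S4=31.
A regrets: 19, 9, 0, 9 → max 19
B regrets: 15, 2, 33, 6 → max 33
C regrets: 8, 4, 11, 0 → max 11
D regrets: 0, 0, 9, 13 → max 13
Smallest max regret = 11 → C.

C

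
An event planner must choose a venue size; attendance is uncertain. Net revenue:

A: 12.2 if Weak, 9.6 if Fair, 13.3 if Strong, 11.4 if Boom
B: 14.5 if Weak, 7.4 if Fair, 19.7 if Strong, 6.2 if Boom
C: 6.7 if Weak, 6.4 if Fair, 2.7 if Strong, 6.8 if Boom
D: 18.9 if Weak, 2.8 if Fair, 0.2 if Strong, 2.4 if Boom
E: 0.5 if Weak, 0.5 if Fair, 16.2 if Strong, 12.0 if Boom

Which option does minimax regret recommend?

Column bests: Weak=18.9, Fair=9.6, Strong=19.7, Boom=12.0.
A regrets: 6.7, 0.0, 6.4, 0.6 → max 6.7
B regrets: 4.4, 2.2, 0.0, 5.8 → max 5.8
C regrets: 12.2, 3.2, 17.0, 5.2 → max 17.0
D regrets: 0.0, 6.8, 19.5, 9.6 → max 19.5
E regrets: 18.4, 9.1, 3.5, 0.0 → max 18.4
Smallest max regret = 5.8 → B.

B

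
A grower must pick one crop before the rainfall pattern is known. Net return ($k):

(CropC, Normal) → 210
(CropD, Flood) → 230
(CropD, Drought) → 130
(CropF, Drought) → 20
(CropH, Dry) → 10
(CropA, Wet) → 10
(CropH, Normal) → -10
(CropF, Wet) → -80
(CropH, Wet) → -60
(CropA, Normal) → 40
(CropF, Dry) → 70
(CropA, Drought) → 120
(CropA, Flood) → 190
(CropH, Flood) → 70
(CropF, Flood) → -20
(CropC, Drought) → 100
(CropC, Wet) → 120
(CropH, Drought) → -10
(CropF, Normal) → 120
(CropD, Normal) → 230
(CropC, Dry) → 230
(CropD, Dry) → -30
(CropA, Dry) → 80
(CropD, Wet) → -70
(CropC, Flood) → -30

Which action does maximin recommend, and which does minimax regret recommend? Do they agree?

Row minima: CropC=-30, CropH=-60, CropF=-80, CropD=-70, CropA=10
Best worst-case = 10 → CropA.
Column bests: Drought=130, Dry=230, Normal=230, Wet=120, Flood=230.
CropC regrets: 30, 0, 20, 0, 260 → max 260
CropH regrets: 140, 220, 240, 180, 160 → max 240
CropF regrets: 110, 160, 110, 200, 250 → max 250
CropD regrets: 0, 260, 0, 190, 0 → max 260
CropA regrets: 10, 150, 190, 110, 40 → max 190
Smallest max regret = 190 → CropA.

maximin → CropA; minimax regret → CropA (agree)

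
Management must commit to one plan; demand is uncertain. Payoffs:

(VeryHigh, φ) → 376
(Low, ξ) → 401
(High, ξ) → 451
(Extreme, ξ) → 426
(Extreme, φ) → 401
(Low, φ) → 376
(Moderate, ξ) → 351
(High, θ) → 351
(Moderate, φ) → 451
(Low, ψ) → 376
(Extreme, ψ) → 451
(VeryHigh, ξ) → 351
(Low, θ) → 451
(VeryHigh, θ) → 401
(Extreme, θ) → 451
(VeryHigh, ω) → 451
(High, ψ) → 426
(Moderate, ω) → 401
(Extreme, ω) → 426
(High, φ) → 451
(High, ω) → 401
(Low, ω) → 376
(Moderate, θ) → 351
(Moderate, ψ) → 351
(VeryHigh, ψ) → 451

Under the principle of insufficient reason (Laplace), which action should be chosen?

Row averages: Low=396, Moderate=381, High=416, VeryHigh=406, Extreme=431
Highest average = 431 → Extreme.

Extreme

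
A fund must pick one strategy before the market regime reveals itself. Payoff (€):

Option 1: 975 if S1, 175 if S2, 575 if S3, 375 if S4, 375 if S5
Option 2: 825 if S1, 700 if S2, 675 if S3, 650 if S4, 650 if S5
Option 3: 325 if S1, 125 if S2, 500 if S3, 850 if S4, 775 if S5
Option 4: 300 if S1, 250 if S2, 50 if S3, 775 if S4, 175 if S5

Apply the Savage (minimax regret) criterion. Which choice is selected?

Column bests: S1=975, S2=700, S3=675, S4=850, S5=775.
Option 1 regrets: 0, 525, 100, 475, 400 → max 525
Option 2 regrets: 150, 0, 0, 200, 125 → max 200
Option 3 regrets: 650, 575, 175, 0, 0 → max 650
Option 4 regrets: 675, 450, 625, 75, 600 → max 675
Smallest max regret = 200 → Option 2.

Option 2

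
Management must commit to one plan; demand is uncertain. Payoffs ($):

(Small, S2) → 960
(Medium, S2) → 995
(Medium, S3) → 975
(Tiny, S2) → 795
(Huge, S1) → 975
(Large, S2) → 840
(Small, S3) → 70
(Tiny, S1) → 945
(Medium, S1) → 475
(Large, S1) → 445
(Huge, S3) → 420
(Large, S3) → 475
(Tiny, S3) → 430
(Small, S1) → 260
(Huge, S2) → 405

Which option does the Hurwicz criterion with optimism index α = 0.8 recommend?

Tiny: 0.8·945 + 0.2·430 = 842
Small: 0.8·960 + 0.2·70 = 782
Medium: 0.8·995 + 0.2·475 = 891
Large: 0.8·840 + 0.2·445 = 761
Huge: 0.8·975 + 0.2·405 = 861
Highest Hurwicz score = 891 → Medium.

Medium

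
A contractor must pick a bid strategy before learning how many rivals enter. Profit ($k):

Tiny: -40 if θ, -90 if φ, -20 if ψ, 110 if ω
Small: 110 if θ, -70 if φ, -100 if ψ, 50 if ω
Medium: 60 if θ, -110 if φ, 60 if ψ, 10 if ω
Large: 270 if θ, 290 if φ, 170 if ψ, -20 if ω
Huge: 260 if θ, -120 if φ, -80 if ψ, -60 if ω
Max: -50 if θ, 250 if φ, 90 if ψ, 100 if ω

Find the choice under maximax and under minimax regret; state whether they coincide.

Row maxima: Tiny=110, Small=110, Medium=60, Large=290, Huge=260, Max=250
Best best-case = 290 → Large.
Column bests: θ=270, φ=290, ψ=170, ω=110.
Tiny regrets: 310, 380, 190, 0 → max 380
Small regrets: 160, 360, 270, 60 → max 360
Medium regrets: 210, 400, 110, 100 → max 400
Large regrets: 0, 0, 0, 130 → max 130
Huge regrets: 10, 410, 250, 170 → max 410
Max regrets: 320, 40, 80, 10 → max 320
Smallest max regret = 130 → Large.

maximax → Large; minimax regret → Large (agree)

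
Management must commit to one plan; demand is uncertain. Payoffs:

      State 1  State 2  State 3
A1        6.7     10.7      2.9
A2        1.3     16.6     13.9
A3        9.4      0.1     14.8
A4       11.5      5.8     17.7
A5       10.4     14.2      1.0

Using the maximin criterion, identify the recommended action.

Row minima: A1=2.9, A2=1.3, A3=0.1, A4=5.8, A5=1.0
Best worst-case = 5.8 → A4.

A4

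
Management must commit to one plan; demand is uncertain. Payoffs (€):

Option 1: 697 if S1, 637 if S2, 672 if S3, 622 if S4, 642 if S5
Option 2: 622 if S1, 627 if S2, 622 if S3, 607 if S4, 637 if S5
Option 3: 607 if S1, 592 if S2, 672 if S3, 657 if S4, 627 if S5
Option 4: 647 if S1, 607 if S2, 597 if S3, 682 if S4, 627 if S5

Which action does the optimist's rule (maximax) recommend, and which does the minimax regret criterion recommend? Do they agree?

Row maxima: Option 1=697, Option 2=637, Option 3=672, Option 4=682
Best best-case = 697 → Option 1.
Column bests: S1=697, S2=637, S3=672, S4=682, S5=642.
Option 1 regrets: 0, 0, 0, 60, 0 → max 60
Option 2 regrets: 75, 10, 50, 75, 5 → max 75
Option 3 regrets: 90, 45, 0, 25, 15 → max 90
Option 4 regrets: 50, 30, 75, 0, 15 → max 75
Smallest max regret = 60 → Option 1.

maximax → Option 1; minimax regret → Option 1 (agree)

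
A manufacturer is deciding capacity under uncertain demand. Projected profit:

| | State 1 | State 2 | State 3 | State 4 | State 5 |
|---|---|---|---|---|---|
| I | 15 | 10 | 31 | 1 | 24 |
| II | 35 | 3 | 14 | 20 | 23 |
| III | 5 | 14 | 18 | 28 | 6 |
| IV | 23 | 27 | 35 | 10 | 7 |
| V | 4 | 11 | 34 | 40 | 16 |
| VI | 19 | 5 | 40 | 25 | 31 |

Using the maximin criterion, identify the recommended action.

Row minima: I=1, II=3, III=5, IV=7, V=4, VI=5
Best worst-case = 7 → IV.

IV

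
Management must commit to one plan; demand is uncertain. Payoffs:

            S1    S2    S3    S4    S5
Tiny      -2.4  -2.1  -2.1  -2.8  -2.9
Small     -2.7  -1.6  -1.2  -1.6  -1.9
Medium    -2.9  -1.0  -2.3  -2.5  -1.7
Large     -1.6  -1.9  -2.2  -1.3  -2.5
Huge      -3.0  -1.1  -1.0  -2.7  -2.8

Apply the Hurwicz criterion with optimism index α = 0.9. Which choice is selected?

Tiny: 0.9·(-2.1) + 0.1·(-2.9) = -2.18
Small: 0.9·(-1.2) + 0.1·(-2.7) = -1.35
Medium: 0.9·(-1.0) + 0.1·(-2.9) = -1.19
Large: 0.9·(-1.3) + 0.1·(-2.5) = -1.42
Huge: 0.9·(-1.0) + 0.1·(-3.0) = -1.2
Highest Hurwicz score = -1.19 → Medium.

Medium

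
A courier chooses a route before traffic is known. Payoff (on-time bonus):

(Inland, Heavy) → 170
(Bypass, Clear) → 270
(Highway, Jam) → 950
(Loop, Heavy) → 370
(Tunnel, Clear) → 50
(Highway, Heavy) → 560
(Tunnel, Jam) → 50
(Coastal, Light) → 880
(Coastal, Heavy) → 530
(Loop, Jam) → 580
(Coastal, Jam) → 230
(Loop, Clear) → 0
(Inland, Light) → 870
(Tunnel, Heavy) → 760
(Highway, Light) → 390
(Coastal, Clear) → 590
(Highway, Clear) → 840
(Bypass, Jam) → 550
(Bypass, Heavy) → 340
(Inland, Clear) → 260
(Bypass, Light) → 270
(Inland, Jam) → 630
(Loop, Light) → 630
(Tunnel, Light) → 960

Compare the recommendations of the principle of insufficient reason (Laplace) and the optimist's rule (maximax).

laplace → Highway; maximax → Tunnel (disagree)

Row averages: Bypass=357.5, Highway=685, Coastal=557.5, Loop=395, Inland=482.5, Tunnel=455
Highest average = 685 → Highway.
Row maxima: Bypass=550, Highway=950, Coastal=880, Loop=630, Inland=870, Tunnel=960
Best best-case = 960 → Tunnel.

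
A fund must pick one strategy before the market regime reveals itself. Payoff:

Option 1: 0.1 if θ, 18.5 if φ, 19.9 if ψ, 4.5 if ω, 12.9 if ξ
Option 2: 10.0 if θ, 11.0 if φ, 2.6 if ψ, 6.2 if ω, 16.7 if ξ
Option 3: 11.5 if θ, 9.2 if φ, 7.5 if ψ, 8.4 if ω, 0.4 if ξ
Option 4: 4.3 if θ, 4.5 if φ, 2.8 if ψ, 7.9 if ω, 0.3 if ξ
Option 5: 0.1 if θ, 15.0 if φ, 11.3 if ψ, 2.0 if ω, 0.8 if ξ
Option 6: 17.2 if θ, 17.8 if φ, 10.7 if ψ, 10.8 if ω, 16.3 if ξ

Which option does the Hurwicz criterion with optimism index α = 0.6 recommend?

Option 6

Option 1: 0.6·19.9 + 0.4·0.1 = 11.98
Option 2: 0.6·16.7 + 0.4·2.6 = 11.06
Option 3: 0.6·11.5 + 0.4·0.4 = 7.06
Option 4: 0.6·7.9 + 0.4·0.3 = 4.86
Option 5: 0.6·15.0 + 0.4·0.1 = 9.04
Option 6: 0.6·17.8 + 0.4·10.7 = 14.96
Highest Hurwicz score = 14.96 → Option 6.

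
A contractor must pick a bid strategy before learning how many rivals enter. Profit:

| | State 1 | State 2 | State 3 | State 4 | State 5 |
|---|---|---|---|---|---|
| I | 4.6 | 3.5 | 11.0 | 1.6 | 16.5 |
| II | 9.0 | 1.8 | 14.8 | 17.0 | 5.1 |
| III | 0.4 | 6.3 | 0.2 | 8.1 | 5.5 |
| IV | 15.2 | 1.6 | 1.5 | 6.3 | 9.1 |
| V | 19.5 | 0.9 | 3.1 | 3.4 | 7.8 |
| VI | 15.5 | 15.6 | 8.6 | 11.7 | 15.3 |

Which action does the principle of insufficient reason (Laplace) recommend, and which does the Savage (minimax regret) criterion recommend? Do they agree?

laplace → VI; minimax regret → VI (agree)

Row averages: I=7.44, II=9.54, III=4.1, IV=6.74, V=6.94, VI=13.34
Highest average = 13.34 → VI.
Column bests: State 1=19.5, State 2=15.6, State 3=14.8, State 4=17.0, State 5=16.5.
I regrets: 14.9, 12.1, 3.8, 15.4, 0.0 → max 15.4
II regrets: 10.5, 13.8, 0.0, 0.0, 11.4 → max 13.8
III regrets: 19.1, 9.3, 14.6, 8.9, 11.0 → max 19.1
IV regrets: 4.3, 14.0, 13.3, 10.7, 7.4 → max 14.0
V regrets: 0.0, 14.7, 11.7, 13.6, 8.7 → max 14.7
VI regrets: 4.0, 0.0, 6.2, 5.3, 1.2 → max 6.2
Smallest max regret = 6.2 → VI.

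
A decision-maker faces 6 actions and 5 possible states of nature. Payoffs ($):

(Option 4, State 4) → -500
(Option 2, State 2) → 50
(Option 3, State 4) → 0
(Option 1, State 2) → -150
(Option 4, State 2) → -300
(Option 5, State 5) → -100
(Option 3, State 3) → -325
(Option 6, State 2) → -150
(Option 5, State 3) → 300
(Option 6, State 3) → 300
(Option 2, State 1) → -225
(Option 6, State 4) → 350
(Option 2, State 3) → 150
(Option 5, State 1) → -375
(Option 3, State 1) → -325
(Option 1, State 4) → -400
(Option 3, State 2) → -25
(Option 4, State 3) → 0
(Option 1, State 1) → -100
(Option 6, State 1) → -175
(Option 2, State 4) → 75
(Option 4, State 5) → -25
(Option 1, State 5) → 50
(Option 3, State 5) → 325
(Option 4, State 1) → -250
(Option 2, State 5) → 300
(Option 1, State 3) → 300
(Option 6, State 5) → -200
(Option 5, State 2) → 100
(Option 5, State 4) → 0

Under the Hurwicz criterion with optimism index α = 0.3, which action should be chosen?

Option 1: 0.3·300 + 0.7·(-400) = -190
Option 2: 0.3·300 + 0.7·(-225) = -67.5
Option 3: 0.3·325 + 0.7·(-325) = -130
Option 4: 0.3·0 + 0.7·(-500) = -350
Option 5: 0.3·300 + 0.7·(-375) = -172.5
Option 6: 0.3·350 + 0.7·(-200) = -35
Highest Hurwicz score = -35 → Option 6.

Option 6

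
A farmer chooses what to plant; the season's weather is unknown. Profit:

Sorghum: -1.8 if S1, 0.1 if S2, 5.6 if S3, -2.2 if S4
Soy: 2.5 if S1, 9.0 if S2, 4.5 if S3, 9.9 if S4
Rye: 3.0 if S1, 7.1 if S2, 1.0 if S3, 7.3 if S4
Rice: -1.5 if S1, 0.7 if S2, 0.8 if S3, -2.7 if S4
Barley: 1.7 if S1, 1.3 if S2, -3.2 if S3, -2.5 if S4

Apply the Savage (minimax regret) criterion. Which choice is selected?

Soy

Column bests: S1=3.0, S2=9.0, S3=5.6, S4=9.9.
Sorghum regrets: 4.8, 8.9, 0.0, 12.1 → max 12.1
Soy regrets: 0.5, 0.0, 1.1, 0.0 → max 1.1
Rye regrets: 0.0, 1.9, 4.6, 2.6 → max 4.6
Rice regrets: 4.5, 8.3, 4.8, 12.6 → max 12.6
Barley regrets: 1.3, 7.7, 8.8, 12.4 → max 12.4
Smallest max regret = 1.1 → Soy.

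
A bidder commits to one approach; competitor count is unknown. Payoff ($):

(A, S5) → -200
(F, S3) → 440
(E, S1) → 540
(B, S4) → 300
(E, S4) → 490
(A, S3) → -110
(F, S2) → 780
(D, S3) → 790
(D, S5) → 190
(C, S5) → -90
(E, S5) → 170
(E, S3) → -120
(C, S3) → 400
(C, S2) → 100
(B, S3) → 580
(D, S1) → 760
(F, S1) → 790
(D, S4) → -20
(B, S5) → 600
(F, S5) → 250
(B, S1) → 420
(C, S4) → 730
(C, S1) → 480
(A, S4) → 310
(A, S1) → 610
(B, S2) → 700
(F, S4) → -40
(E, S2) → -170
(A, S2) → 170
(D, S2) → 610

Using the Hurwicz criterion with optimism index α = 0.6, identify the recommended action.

A: 0.6·610 + 0.4·(-200) = 286
B: 0.6·700 + 0.4·300 = 540
C: 0.6·730 + 0.4·(-90) = 402
D: 0.6·790 + 0.4·(-20) = 466
E: 0.6·540 + 0.4·(-170) = 256
F: 0.6·790 + 0.4·(-40) = 458
Highest Hurwicz score = 540 → B.

B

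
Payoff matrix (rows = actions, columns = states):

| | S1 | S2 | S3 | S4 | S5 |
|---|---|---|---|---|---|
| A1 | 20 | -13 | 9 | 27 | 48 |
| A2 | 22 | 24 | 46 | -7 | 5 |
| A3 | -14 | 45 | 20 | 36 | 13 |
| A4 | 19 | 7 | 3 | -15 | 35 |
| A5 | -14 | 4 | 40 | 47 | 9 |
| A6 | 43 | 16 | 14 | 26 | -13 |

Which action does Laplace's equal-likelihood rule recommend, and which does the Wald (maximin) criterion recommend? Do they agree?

Row averages: A1=18.2, A2=18, A3=20, A4=9.8, A5=17.2, A6=17.2
Highest average = 20 → A3.
Row minima: A1=-13, A2=-7, A3=-14, A4=-15, A5=-14, A6=-13
Best worst-case = -7 → A2.

laplace → A3; maximin → A2 (disagree)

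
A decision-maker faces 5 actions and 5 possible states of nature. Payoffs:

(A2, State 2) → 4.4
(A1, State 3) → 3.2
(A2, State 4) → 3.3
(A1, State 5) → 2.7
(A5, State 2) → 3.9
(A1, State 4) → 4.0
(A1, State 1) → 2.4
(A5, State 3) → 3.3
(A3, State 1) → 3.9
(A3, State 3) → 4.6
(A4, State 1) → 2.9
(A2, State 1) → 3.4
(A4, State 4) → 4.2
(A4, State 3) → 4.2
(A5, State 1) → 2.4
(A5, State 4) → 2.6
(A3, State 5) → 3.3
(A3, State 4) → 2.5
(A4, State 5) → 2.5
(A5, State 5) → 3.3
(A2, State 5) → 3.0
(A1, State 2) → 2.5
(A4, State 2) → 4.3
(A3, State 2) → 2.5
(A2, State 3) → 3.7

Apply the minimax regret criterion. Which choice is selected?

A2

Column bests: State 1=3.9, State 2=4.4, State 3=4.6, State 4=4.2, State 5=3.3.
A1 regrets: 1.5, 1.9, 1.4, 0.2, 0.6 → max 1.9
A2 regrets: 0.5, 0.0, 0.9, 0.9, 0.3 → max 0.9
A3 regrets: 0.0, 1.9, 0.0, 1.7, 0.0 → max 1.9
A4 regrets: 1.0, 0.1, 0.4, 0.0, 0.8 → max 1.0
A5 regrets: 1.5, 0.5, 1.3, 1.6, 0.0 → max 1.6
Smallest max regret = 0.9 → A2.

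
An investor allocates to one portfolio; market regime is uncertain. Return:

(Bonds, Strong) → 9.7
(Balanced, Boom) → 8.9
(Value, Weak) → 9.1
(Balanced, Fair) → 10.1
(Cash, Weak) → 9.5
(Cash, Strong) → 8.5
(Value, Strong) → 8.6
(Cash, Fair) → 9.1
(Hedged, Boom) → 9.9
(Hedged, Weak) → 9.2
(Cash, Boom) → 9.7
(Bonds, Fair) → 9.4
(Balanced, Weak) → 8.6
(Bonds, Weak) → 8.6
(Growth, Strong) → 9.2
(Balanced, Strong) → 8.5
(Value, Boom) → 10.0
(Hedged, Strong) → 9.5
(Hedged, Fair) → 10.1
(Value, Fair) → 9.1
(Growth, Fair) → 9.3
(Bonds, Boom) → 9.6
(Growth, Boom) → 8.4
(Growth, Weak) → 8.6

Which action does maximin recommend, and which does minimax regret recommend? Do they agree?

Row minima: Balanced=8.5, Value=8.6, Bonds=8.6, Cash=8.5, Growth=8.4, Hedged=9.2
Best worst-case = 9.2 → Hedged.
Column bests: Weak=9.5, Fair=10.1, Strong=9.7, Boom=10.0.
Balanced regrets: 0.9, 0.0, 1.2, 1.1 → max 1.2
Value regrets: 0.4, 1.0, 1.1, 0.0 → max 1.1
Bonds regrets: 0.9, 0.7, 0.0, 0.4 → max 0.9
Cash regrets: 0.0, 1.0, 1.2, 0.3 → max 1.2
Growth regrets: 0.9, 0.8, 0.5, 1.6 → max 1.6
Hedged regrets: 0.3, 0.0, 0.2, 0.1 → max 0.3
Smallest max regret = 0.3 → Hedged.

maximin → Hedged; minimax regret → Hedged (agree)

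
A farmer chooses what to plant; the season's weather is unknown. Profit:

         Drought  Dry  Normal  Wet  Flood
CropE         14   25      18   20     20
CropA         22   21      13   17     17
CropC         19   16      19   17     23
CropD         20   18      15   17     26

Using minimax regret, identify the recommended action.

CropD

Column bests: Drought=22, Dry=25, Normal=19, Wet=20, Flood=26.
CropE regrets: 8, 0, 1, 0, 6 → max 8
CropA regrets: 0, 4, 6, 3, 9 → max 9
CropC regrets: 3, 9, 0, 3, 3 → max 9
CropD regrets: 2, 7, 4, 3, 0 → max 7
Smallest max regret = 7 → CropD.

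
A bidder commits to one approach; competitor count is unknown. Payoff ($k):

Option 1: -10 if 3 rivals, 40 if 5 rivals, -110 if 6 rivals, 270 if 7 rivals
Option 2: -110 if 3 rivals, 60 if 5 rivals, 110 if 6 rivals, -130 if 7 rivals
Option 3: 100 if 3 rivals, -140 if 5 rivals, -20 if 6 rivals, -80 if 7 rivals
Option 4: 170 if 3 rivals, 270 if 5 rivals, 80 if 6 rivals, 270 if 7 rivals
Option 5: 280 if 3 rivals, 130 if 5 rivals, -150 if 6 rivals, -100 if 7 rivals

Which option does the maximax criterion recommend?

Row maxima: Option 1=270, Option 2=110, Option 3=100, Option 4=270, Option 5=280
Best best-case = 280 → Option 5.

Option 5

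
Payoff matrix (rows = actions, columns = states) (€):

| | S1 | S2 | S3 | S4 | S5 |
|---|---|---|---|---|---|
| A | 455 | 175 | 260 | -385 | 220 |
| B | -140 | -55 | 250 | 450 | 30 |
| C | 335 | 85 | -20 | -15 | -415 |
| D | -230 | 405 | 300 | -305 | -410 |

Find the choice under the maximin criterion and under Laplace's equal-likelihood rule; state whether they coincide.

Row minima: A=-385, B=-140, C=-415, D=-410
Best worst-case = -140 → B.
Row averages: A=145, B=107, C=-6, D=-48
Highest average = 145 → A.

maximin → B; laplace → A (disagree)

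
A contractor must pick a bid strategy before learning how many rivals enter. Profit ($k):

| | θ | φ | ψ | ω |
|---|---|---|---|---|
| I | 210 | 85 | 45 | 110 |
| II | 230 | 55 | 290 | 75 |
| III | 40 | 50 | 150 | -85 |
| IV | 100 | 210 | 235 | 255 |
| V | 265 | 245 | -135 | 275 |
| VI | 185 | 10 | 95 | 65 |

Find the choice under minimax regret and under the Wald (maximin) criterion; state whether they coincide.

Column bests: θ=265, φ=245, ψ=290, ω=275.
I regrets: 55, 160, 245, 165 → max 245
II regrets: 35, 190, 0, 200 → max 200
III regrets: 225, 195, 140, 360 → max 360
IV regrets: 165, 35, 55, 20 → max 165
V regrets: 0, 0, 425, 0 → max 425
VI regrets: 80, 235, 195, 210 → max 235
Smallest max regret = 165 → IV.
Row minima: I=45, II=55, III=-85, IV=100, V=-135, VI=10
Best worst-case = 100 → IV.

minimax regret → IV; maximin → IV (agree)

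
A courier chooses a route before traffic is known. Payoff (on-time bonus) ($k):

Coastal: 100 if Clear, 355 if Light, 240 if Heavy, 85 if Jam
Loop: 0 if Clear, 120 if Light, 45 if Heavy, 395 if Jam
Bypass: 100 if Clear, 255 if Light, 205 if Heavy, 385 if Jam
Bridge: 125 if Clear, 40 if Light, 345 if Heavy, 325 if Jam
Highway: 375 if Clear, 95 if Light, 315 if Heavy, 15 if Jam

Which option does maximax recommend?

Loop

Row maxima: Coastal=355, Loop=395, Bypass=385, Bridge=345, Highway=375
Best best-case = 395 → Loop.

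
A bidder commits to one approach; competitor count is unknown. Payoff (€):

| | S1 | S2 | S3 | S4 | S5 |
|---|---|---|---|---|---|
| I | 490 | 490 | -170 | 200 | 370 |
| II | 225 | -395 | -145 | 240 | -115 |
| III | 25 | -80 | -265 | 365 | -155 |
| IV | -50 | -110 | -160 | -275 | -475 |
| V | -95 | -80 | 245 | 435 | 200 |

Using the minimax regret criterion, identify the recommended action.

I

Column bests: S1=490, S2=490, S3=245, S4=435, S5=370.
I regrets: 0, 0, 415, 235, 0 → max 415
II regrets: 265, 885, 390, 195, 485 → max 885
III regrets: 465, 570, 510, 70, 525 → max 570
IV regrets: 540, 600, 405, 710, 845 → max 845
V regrets: 585, 570, 0, 0, 170 → max 585
Smallest max regret = 415 → I.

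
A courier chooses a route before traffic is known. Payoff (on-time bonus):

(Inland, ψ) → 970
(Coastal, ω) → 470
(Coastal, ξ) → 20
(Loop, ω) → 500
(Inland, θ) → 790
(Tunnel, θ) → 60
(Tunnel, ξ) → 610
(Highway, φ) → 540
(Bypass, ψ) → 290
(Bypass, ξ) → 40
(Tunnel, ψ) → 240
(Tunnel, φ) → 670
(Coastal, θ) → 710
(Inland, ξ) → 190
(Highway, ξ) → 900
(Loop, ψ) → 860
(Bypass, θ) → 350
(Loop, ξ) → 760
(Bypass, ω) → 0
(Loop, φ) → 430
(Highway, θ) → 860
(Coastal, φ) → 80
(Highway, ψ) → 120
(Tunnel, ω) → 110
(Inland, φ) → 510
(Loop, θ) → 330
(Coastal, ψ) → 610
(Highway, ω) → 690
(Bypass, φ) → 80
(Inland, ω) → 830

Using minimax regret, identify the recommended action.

Column bests: θ=860, φ=670, ψ=970, ω=830, ξ=900.
Tunnel regrets: 800, 0, 730, 720, 290 → max 800
Loop regrets: 530, 240, 110, 330, 140 → max 530
Inland regrets: 70, 160, 0, 0, 710 → max 710
Bypass regrets: 510, 590, 680, 830, 860 → max 860
Coastal regrets: 150, 590, 360, 360, 880 → max 880
Highway regrets: 0, 130, 850, 140, 0 → max 850
Smallest max regret = 530 → Loop.

Loop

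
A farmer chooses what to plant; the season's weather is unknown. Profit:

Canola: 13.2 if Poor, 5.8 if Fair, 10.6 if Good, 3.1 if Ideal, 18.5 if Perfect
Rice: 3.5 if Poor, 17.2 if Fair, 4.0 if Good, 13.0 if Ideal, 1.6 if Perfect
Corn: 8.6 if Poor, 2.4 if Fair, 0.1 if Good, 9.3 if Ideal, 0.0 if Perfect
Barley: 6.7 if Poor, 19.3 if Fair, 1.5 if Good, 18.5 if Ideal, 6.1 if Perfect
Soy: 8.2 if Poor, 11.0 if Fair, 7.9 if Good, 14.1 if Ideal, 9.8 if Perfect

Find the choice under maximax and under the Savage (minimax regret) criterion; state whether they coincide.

maximax → Barley; minimax regret → Soy (disagree)

Row maxima: Canola=18.5, Rice=17.2, Corn=9.3, Barley=19.3, Soy=14.1
Best best-case = 19.3 → Barley.
Column bests: Poor=13.2, Fair=19.3, Good=10.6, Ideal=18.5, Perfect=18.5.
Canola regrets: 0.0, 13.5, 0.0, 15.4, 0.0 → max 15.4
Rice regrets: 9.7, 2.1, 6.6, 5.5, 16.9 → max 16.9
Corn regrets: 4.6, 16.9, 10.5, 9.2, 18.5 → max 18.5
Barley regrets: 6.5, 0.0, 9.1, 0.0, 12.4 → max 12.4
Soy regrets: 5.0, 8.3, 2.7, 4.4, 8.7 → max 8.7
Smallest max regret = 8.7 → Soy.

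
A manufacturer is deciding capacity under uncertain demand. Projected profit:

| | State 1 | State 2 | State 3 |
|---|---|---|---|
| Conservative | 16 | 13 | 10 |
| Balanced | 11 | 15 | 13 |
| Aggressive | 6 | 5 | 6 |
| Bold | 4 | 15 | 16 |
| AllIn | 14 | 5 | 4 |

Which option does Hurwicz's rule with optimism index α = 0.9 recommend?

Conservative

Conservative: 0.9·16 + 0.1·10 = 15.4
Balanced: 0.9·15 + 0.1·11 = 14.6
Aggressive: 0.9·6 + 0.1·5 = 5.9
Bold: 0.9·16 + 0.1·4 = 14.8
AllIn: 0.9·14 + 0.1·4 = 13
Highest Hurwicz score = 15.4 → Conservative.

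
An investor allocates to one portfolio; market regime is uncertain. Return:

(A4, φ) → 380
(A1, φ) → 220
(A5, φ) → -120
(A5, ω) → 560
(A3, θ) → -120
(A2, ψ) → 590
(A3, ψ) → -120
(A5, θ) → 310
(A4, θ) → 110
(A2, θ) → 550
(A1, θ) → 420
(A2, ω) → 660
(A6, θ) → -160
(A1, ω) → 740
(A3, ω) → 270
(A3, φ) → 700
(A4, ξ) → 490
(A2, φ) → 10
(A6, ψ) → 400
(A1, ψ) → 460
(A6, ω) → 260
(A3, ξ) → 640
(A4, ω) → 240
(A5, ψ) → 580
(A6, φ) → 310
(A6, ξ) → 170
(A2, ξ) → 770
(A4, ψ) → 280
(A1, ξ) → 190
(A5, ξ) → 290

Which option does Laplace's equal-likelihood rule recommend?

Row averages: A1=406, A2=516, A3=274, A4=300, A5=324, A6=196
Highest average = 516 → A2.

A2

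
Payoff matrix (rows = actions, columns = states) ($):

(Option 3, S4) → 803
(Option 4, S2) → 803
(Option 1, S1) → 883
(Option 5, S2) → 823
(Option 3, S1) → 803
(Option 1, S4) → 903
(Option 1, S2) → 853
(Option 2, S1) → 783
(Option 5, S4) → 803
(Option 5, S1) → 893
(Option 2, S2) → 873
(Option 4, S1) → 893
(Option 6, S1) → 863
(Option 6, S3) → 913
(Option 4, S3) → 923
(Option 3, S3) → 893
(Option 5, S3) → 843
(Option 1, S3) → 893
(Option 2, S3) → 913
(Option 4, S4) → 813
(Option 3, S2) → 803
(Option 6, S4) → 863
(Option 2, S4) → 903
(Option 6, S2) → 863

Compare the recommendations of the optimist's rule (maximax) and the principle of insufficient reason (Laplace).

maximax → Option 4; laplace → Option 1 (disagree)

Row maxima: Option 1=903, Option 2=913, Option 3=893, Option 4=923, Option 5=893, Option 6=913
Best best-case = 923 → Option 4.
Row averages: Option 1=883, Option 2=868, Option 3=825.5, Option 4=858, Option 5=840.5, Option 6=875.5
Highest average = 883 → Option 1.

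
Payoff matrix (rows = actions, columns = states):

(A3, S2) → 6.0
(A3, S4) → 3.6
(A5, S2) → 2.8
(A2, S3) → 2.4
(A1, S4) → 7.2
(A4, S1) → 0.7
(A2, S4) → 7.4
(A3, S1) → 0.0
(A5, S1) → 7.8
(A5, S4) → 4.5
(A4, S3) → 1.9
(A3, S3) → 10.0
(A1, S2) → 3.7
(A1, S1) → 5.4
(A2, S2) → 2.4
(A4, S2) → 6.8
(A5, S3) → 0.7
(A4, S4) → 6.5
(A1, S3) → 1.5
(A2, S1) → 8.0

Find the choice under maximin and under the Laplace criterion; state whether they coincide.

maximin → A2; laplace → A2 (agree)

Row minima: A1=1.5, A2=2.4, A3=0.0, A4=0.7, A5=0.7
Best worst-case = 2.4 → A2.
Row averages: A1=4.45, A2=5.05, A3=4.9, A4=3.975, A5=3.95
Highest average = 5.05 → A2.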